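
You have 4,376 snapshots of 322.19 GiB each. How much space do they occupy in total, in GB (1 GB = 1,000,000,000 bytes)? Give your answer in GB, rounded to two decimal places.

Total = 4,376 × 322.19 GiB = 1409903.44 GiB
= 1409903.44 × 1,073,741,824 bytes = 1,513,872,291,329,474.56 bytes
1 GB = 1,000,000,000 bytes
1,513,872,291,329,474.56 / 1,000,000,000 = 1,513,872.29 GB

1,513,872.29 GB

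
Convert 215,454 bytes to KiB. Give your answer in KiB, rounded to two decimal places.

210.40 KiB

215,454 bytes given.
1 KiB = 1,024 bytes
215,454 / 1,024 = 210.40 KiB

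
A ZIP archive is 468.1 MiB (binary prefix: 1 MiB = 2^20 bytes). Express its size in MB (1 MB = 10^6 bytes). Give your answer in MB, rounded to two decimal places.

468.1 MiB × 1,048,576 bytes/MiB = 490,838,425.6 bytes
1 MB = 1,000,000 bytes
490,838,425.6 / 1,000,000 = 490.84 MB

490.84 MB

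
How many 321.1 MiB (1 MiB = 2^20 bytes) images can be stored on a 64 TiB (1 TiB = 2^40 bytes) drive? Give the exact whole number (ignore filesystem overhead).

208,996

Capacity: 64 TiB = 70,368,744,177,664 bytes
Per item: 321.1 MiB = 336,697,753.6 bytes
⌊70,368,744,177,664 / 336,697,753.6⌋ = 208,996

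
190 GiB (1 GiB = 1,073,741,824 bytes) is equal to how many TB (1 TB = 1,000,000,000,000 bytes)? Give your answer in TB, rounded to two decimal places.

190 GiB × 1,073,741,824 bytes/GiB = 204,010,946,560 bytes
1 TB = 10^12 bytes = 1,000,000,000,000 bytes
204,010,946,560 / 1,000,000,000,000 = 0.20 TB

0.20 TB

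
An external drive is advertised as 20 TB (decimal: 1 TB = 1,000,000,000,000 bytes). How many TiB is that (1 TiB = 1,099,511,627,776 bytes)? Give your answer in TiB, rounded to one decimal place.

18.2 TiB

20 TB = 20 × 10^12 bytes = 20,000,000,000,000 bytes
1 TiB = 1,099,511,627,776 bytes
20,000,000,000,000 / 1,099,511,627,776 = 18.2 TiB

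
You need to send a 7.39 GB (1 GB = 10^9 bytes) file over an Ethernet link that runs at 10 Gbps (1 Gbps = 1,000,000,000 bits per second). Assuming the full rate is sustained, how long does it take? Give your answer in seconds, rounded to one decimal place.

7.39 GB = 7,390,000,000 bytes = 59,120,000,000 bits
10 Gbps = 10,000,000,000 bits/s
time = 59,120,000,000 / 10,000,000,000 = 5.9 s

5.9 seconds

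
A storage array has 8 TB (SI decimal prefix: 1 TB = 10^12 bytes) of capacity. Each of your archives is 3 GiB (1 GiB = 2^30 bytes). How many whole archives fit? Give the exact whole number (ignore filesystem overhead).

2,483

Capacity: 8 TB = 8,000,000,000,000 bytes
Per item: 3 GiB = 3,221,225,472 bytes
⌊8,000,000,000,000 / 3,221,225,472⌋ = 2,483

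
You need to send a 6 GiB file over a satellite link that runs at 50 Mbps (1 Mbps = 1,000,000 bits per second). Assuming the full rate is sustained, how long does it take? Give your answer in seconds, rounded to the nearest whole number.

6 GiB = 6,442,450,944 bytes = 51,539,607,552 bits
50 Mbps = 50,000,000 bits/s
time = 51,539,607,552 / 50,000,000 = 1,031 s

1,031 seconds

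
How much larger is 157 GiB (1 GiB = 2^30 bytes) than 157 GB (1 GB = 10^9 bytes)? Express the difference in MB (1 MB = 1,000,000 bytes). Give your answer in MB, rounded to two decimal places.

11,577.47 MB

157 GiB = 157 × 1,073,741,824 = 168,577,466,368 bytes
157 GB = 157 × 1,000,000,000 = 157,000,000,000 bytes
difference = 11,577,466,368 bytes
11,577,466,368 / 1,000,000 = 11,577.47 MB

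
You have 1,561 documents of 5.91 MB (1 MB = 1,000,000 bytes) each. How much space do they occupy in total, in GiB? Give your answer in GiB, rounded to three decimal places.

8.592 GiB

Total = 1,561 × 5.91 MB = 9225.51 MB
= 9225.51 × 1,000,000 bytes = 9,225,510,000 bytes
1 GiB = 1,073,741,824 bytes
9,225,510,000 / 1,073,741,824 = 8.592 GiB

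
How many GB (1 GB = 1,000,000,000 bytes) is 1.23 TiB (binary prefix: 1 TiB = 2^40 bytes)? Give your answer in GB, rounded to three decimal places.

1,352.399 GB

1.23 TiB = 1.23 × 2^40 bytes = 1,352,399,302,164.48 bytes
1 GB = 10^9 bytes = 1,000,000,000 bytes
1,352,399,302,164.48 / 1,000,000,000 = 1,352.399 GB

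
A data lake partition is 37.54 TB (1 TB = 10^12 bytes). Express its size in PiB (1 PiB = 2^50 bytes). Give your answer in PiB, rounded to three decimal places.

37.54 TB = 37.54 × 10^12 bytes = 37,540,000,000,000 bytes
1 PiB = 1,125,899,906,842,624 bytes
37,540,000,000,000 / 1,125,899,906,842,624 = 0.033 PiB

0.033 PiB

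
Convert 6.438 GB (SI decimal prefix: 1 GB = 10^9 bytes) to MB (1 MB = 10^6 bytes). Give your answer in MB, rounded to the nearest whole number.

6,438 MB

6.438 GB = 6.438 × 10^9 bytes = 6,438,000,000 bytes
1 MB = 1,000,000 bytes
6,438,000,000 / 1,000,000 = 6,438 MB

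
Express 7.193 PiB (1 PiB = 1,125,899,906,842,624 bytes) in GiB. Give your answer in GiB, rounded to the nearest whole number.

7,542,407 GiB

7.193 PiB = 7.193 × 2^50 bytes = 8,098,598,029,918,994.432 bytes
1 GiB = 2^30 bytes = 1,073,741,824 bytes
8,098,598,029,918,994.432 / 1,073,741,824 = 7,542,407 GiB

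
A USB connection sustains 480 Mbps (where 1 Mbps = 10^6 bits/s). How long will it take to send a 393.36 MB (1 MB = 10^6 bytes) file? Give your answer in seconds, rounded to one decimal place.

6.6 seconds

393.36 MB = 393,360,000 bytes = 3,146,880,000 bits
480 Mbps = 480,000,000 bits/s
time = 3,146,880,000 / 480,000,000 = 6.6 s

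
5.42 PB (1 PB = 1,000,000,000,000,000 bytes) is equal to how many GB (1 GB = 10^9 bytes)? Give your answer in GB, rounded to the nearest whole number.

5.42 PB × 1,000,000,000,000,000 bytes/PB = 5,420,000,000,000,000 bytes
1 GB = 10^9 bytes = 1,000,000,000 bytes
5,420,000,000,000,000 / 1,000,000,000 = 5,420,000 GB

5,420,000 GB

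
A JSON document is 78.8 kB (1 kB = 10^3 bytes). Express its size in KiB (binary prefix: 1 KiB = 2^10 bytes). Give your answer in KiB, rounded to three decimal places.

76.953 KiB

78.8 kB = 78.8 × 10^3 bytes = 78,800 bytes
1 KiB = 1,024 bytes
78,800 / 1,024 = 76.953 KiB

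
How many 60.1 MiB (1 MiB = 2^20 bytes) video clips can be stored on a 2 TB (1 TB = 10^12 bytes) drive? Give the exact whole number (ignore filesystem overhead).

31,736

Capacity: 2 TB = 2,000,000,000,000 bytes
Per item: 60.1 MiB = 63,019,417.6 bytes
⌊2,000,000,000,000 / 63,019,417.6⌋ = 31,736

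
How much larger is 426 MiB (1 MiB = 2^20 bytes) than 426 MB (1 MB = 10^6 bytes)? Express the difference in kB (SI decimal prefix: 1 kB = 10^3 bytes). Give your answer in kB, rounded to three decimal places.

20,693.376 kB

426 MiB = 426 × 1,048,576 = 446,693,376 bytes
426 MB = 426 × 1,000,000 = 426,000,000 bytes
difference = 20,693,376 bytes
20,693,376 / 1,000 = 20,693.376 kB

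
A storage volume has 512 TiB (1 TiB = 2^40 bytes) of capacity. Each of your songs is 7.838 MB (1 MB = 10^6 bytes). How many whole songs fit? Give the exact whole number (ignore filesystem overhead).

Capacity: 512 TiB = 562,949,953,421,312 bytes
Per item: 7.838 MB = 7,838,000 bytes
⌊562,949,953,421,312 / 7,838,000⌋ = 71,823,163

71,823,163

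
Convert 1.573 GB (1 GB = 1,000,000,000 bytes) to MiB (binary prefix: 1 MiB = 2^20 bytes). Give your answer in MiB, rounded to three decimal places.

1.573 GB = 1.573 × 10^9 bytes = 1,573,000,000 bytes
1 MiB = 1,048,576 bytes
1,573,000,000 / 1,048,576 = 1,500.130 MiB

1,500.130 MiB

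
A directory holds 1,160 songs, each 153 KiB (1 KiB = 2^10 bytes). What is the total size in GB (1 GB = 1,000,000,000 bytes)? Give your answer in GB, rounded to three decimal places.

Total = 1,160 × 153 KiB = 177,480 KiB
= 177,480 × 1,024 bytes = 181,739,520 bytes
1 GB = 1,000,000,000 bytes
181,739,520 / 1,000,000,000 = 0.182 GB

0.182 GB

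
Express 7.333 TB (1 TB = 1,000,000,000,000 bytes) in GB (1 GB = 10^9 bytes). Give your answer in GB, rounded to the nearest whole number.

7.333 TB × 1,000,000,000,000 bytes/TB = 7,333,000,000,000 bytes
1 GB = 10^9 bytes = 1,000,000,000 bytes
7,333,000,000,000 / 1,000,000,000 = 7,333 GB

7,333 GB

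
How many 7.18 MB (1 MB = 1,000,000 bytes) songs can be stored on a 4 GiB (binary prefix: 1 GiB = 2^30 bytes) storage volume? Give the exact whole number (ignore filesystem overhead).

Capacity: 4 GiB = 4,294,967,296 bytes
Per item: 7.18 MB = 7,180,000 bytes
⌊4,294,967,296 / 7,180,000⌋ = 598

598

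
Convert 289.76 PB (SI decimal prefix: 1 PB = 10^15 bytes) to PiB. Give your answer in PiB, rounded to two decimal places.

289.76 PB = 289.76 × 10^15 bytes = 289,760,000,000,000,000 bytes
1 PiB = 1,125,899,906,842,624 bytes
289,760,000,000,000,000 / 1,125,899,906,842,624 = 257.36 PiB

257.36 PiB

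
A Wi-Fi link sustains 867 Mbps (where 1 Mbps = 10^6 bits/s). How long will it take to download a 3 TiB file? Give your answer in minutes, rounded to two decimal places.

507.27 minutes

3 TiB = 3,298,534,883,328 bytes = 26,388,279,066,624 bits
867 Mbps = 867,000,000 bits/s
time = 26,388,279,066,624 / 867,000,000 = 30,436.308 s
30,436.308 s / 60 = 507.27 minutes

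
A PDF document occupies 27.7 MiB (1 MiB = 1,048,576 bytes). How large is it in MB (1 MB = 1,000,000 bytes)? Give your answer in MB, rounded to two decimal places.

27.7 MiB × 1,048,576 bytes/MiB = 29,045,555.2 bytes
1 MB = 10^6 bytes = 1,000,000 bytes
29,045,555.2 / 1,000,000 = 29.05 MB

29.05 MB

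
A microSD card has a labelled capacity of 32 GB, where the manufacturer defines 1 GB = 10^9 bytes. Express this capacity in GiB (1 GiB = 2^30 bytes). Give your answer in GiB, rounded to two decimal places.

29.80 GiB

32 GB × 1,000,000,000 bytes/GB = 32,000,000,000 bytes
1 GiB = 1,073,741,824 bytes
32,000,000,000 / 1,073,741,824 = 29.80 GiB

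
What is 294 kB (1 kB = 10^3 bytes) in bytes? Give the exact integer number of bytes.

294,000 bytes

294 × 1,000 = 294,000 bytes  (1 kB = 10^3 bytes)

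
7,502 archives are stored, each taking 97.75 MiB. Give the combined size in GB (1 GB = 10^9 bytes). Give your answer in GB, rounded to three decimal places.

768.942 GB

Total = 7,502 × 97.75 MiB = 733320.5 MiB
= 733320.5 × 1,048,576 bytes = 768,942,276,608 bytes
1 GB = 1,000,000,000 bytes
768,942,276,608 / 1,000,000,000 = 768.942 GB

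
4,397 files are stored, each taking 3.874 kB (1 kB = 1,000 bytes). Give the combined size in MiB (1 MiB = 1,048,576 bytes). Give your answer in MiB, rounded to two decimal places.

16.24 MiB

Total = 4,397 × 3.874 kB = 17033.978 kB
= 17033.978 × 1,000 bytes = 17,033,978 bytes
1 MiB = 1,048,576 bytes
17,033,978 / 1,048,576 = 16.24 MiB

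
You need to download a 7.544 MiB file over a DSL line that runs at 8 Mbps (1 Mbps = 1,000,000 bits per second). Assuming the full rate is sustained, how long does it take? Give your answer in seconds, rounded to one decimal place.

7.544 MiB = 7,910,457.344 bytes = 63,283,658.752 bits
8 Mbps = 8,000,000 bits/s
time = 63,283,658.752 / 8,000,000 = 7.9 s

7.9 seconds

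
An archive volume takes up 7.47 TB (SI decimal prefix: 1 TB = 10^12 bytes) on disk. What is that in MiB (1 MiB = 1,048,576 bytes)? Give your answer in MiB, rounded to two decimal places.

7.47 TB = 7.47 × 10^12 bytes = 7,470,000,000,000 bytes
1 MiB = 2^20 bytes = 1,048,576 bytes
7,470,000,000,000 / 1,048,576 = 7,123,947.14 MiB

7,123,947.14 MiB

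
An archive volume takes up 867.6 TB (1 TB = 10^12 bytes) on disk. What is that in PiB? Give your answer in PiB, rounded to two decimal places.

867.6 TB = 867.6 × 10^12 bytes = 867,600,000,000,000 bytes
1 PiB = 2^50 bytes = 1,125,899,906,842,624 bytes
867,600,000,000,000 / 1,125,899,906,842,624 = 0.77 PiB

0.77 PiB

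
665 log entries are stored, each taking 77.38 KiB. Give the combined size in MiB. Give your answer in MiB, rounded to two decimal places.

50.25 MiB

Total = 665 × 77.38 KiB = 51457.7 KiB
= 51457.7 × 1,024 bytes = 52,692,684.8 bytes
1 MiB = 1,048,576 bytes
52,692,684.8 / 1,048,576 = 50.25 MiB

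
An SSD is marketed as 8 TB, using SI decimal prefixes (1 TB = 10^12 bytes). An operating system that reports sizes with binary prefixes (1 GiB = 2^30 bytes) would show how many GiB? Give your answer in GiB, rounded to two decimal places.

8 TB = 8 × 10^12 bytes = 8,000,000,000,000 bytes
1 GiB = 2^30 bytes = 1,073,741,824 bytes
8,000,000,000,000 / 1,073,741,824 = 7,450.58 GiB

7,450.58 GiB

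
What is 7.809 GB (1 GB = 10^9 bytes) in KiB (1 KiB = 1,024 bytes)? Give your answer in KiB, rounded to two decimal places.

7,625,976.56 KiB

7.809 GB = 7.809 × 10^9 bytes = 7,809,000,000 bytes
1 KiB = 2^10 bytes = 1,024 bytes
7,809,000,000 / 1,024 = 7,625,976.56 KiB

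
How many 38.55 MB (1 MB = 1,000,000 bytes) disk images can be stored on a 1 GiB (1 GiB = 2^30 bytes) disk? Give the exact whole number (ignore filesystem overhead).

27

Capacity: 1 GiB = 1,073,741,824 bytes
Per item: 38.55 MB = 38,550,000 bytes
⌊1,073,741,824 / 38,550,000⌋ = 27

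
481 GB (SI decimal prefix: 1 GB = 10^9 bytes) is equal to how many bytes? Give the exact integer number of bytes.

481,000,000,000 bytes

481 × 1,000,000,000 = 481,000,000,000 bytes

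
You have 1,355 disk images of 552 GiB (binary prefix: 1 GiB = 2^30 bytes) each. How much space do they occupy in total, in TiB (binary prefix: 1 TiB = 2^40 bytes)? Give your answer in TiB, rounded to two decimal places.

730.43 TiB

Total = 1,355 × 552 GiB = 747,960 GiB
= 747,960 × 1,073,741,824 bytes = 803,115,934,679,040 bytes
1 TiB = 1,099,511,627,776 bytes
803,115,934,679,040 / 1,099,511,627,776 = 730.43 TiB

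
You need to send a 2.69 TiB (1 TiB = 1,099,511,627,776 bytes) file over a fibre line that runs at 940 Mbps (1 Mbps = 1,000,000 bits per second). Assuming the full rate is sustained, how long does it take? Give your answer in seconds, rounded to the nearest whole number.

2.69 TiB = 2,957,686,278,717.44 bytes = 23,661,490,229,739.52 bits
940 Mbps = 940,000,000 bits/s
time = 23,661,490,229,739.52 / 940,000,000 = 25,172 s

25,172 seconds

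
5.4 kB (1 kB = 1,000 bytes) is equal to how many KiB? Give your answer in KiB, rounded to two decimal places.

5.27 KiB

5.4 kB × 1,000 bytes/kB = 5,400 bytes
1 KiB = 1,024 bytes
5,400 / 1,024 = 5.27 KiB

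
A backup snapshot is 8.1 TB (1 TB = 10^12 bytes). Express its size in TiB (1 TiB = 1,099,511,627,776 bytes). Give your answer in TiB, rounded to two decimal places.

7.37 TiB

8.1 TB = 8.1 × 10^12 bytes = 8,100,000,000,000 bytes
1 TiB = 1,099,511,627,776 bytes
8,100,000,000,000 / 1,099,511,627,776 = 7.37 TiB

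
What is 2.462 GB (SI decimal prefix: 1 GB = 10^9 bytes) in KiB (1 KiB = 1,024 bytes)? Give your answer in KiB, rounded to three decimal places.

2,404,296.875 KiB

2.462 GB × 1,000,000,000 bytes/GB = 2,462,000,000 bytes
1 KiB = 1,024 bytes
2,462,000,000 / 1,024 = 2,404,296.875 KiB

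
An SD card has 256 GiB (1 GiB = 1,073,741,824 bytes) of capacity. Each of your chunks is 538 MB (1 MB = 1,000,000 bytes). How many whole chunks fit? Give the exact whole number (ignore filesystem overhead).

510

Capacity: 256 GiB = 274,877,906,944 bytes
Per item: 538 MB = 538,000,000 bytes
⌊274,877,906,944 / 538,000,000⌋ = 510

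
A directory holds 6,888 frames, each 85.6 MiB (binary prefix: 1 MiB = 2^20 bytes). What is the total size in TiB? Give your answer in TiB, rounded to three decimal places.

0.562 TiB

Total = 6,888 × 85.6 MiB = 589612.8 MiB
= 589612.8 × 1,048,576 bytes = 618,253,831,372.8 bytes
1 TiB = 1,099,511,627,776 bytes
618,253,831,372.8 / 1,099,511,627,776 = 0.562 TiB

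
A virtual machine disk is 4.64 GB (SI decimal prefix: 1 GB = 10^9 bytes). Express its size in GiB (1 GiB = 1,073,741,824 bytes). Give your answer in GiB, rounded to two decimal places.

4.64 GB × 1,000,000,000 bytes/GB = 4,640,000,000 bytes
1 GiB = 1,073,741,824 bytes
4,640,000,000 / 1,073,741,824 = 4.32 GiB

4.32 GiB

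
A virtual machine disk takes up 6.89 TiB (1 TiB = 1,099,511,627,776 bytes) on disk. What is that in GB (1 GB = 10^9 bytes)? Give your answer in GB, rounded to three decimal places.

7,575.635 GB

6.89 TiB = 6.89 × 2^40 bytes = 7,575,635,115,376.64 bytes
1 GB = 1,000,000,000 bytes
7,575,635,115,376.64 / 1,000,000,000 = 7,575.635 GB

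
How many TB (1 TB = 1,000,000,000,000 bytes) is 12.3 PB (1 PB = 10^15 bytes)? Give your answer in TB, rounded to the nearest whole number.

12,300 TB

12.3 PB × 1,000,000,000,000,000 bytes/PB = 12,300,000,000,000,000 bytes
1 TB = 1,000,000,000,000 bytes
12,300,000,000,000,000 / 1,000,000,000,000 = 12,300 TB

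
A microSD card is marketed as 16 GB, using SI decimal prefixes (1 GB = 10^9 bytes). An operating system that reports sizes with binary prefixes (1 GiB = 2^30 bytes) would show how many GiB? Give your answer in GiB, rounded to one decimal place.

14.9 GiB

16 GB = 16 × 10^9 bytes = 16,000,000,000 bytes
1 GiB = 1,073,741,824 bytes
16,000,000,000 / 1,073,741,824 = 14.9 GiB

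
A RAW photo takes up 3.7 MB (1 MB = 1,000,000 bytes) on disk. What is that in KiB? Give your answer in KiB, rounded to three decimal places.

3,613.281 KiB

3.7 MB × 1,000,000 bytes/MB = 3,700,000 bytes
1 KiB = 1,024 bytes
3,700,000 / 1,024 = 3,613.281 KiB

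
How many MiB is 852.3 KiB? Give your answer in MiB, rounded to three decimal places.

0.832 MiB

852.3 KiB = 852.3 × 2^10 bytes = 872,755.2 bytes
1 MiB = 2^20 bytes = 1,048,576 bytes
872,755.2 / 1,048,576 = 0.832 MiB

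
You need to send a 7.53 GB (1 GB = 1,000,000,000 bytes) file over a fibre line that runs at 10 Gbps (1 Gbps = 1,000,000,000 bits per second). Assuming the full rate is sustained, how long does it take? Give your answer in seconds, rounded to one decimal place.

7.53 GB = 7,530,000,000 bytes = 60,240,000,000 bits
10 Gbps = 10,000,000,000 bits/s
time = 60,240,000,000 / 10,000,000,000 = 6.0 s

6.0 seconds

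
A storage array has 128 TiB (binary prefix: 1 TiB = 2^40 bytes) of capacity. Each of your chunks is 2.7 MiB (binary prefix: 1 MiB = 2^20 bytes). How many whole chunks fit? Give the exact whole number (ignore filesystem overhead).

Capacity: 128 TiB = 140,737,488,355,328 bytes
Per item: 2.7 MiB = 2,831,155.2 bytes
⌊140,737,488,355,328 / 2,831,155.2⌋ = 49,710,269

49,710,269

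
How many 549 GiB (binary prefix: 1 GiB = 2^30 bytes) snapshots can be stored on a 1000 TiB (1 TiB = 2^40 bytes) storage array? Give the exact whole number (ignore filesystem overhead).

Capacity: 1000 TiB = 1,099,511,627,776,000 bytes
Per item: 549 GiB = 589,484,261,376 bytes
⌊1,099,511,627,776,000 / 589,484,261,376⌋ = 1,865

1,865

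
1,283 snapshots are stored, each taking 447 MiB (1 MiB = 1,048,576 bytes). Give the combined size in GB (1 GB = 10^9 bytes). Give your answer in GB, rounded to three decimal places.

601.359 GB

Total = 1,283 × 447 MiB = 573,501 MiB
= 573,501 × 1,048,576 bytes = 601,359,384,576 bytes
1 GB = 1,000,000,000 bytes
601,359,384,576 / 1,000,000,000 = 601.359 GB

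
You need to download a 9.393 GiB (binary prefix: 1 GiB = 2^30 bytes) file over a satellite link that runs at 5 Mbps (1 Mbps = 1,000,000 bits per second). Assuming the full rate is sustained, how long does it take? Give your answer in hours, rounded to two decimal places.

4.48 hours

9.393 GiB = 10,085,656,952.832 bytes = 80,685,255,622.656 bits
5 Mbps = 5,000,000 bits/s
time = 80,685,255,622.656 / 5,000,000 = 16,137.0511 s
16,137.0511 s / 3600 = 4.48 hours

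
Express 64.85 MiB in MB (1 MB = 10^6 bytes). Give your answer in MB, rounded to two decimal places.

64.85 MiB = 64.85 × 2^20 bytes = 68,000,153.6 bytes
1 MB = 10^6 bytes = 1,000,000 bytes
68,000,153.6 / 1,000,000 = 68.00 MB

68.00 MB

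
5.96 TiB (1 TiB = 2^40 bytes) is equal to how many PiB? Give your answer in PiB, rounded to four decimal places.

0.0058 PiB

5.96 TiB = 5.96 × 2^40 bytes = 6,553,089,301,544.96 bytes
1 PiB = 1,125,899,906,842,624 bytes
6,553,089,301,544.96 / 1,125,899,906,842,624 = 0.0058 PiB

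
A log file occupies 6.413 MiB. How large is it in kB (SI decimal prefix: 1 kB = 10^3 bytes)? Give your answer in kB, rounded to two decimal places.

6,724.52 kB

6.413 MiB × 1,048,576 bytes/MiB = 6,724,517.888 bytes
1 kB = 10^3 bytes = 1,000 bytes
6,724,517.888 / 1,000 = 6,724.52 kB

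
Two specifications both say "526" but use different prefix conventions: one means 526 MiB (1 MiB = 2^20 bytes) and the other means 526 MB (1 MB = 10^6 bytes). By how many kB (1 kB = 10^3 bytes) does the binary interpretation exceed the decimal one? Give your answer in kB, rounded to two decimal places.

526 MiB = 526 × 1,048,576 = 551,550,976 bytes
526 MB = 526 × 1,000,000 = 526,000,000 bytes
difference = 25,550,976 bytes
25,550,976 / 1,000 = 25,550.98 kB

25,550.98 kB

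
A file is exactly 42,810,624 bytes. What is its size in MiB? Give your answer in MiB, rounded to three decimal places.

42,810,624 bytes given.
1 MiB = 2^20 bytes = 1,048,576 bytes
42,810,624 / 1,048,576 = 40.827 MiB

40.827 MiB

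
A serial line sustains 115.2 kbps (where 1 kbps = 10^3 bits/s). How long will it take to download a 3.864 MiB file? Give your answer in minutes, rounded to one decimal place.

4.7 minutes

3.864 MiB = 4,051,697.664 bytes = 32,413,581.312 bits
115.2 kbps = 115,200 bits/s
time = 32,413,581.312 / 115,200 = 281.37 s
281.37 s / 60 = 4.7 minutes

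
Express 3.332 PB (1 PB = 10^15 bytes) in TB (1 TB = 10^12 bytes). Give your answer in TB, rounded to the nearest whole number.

3.332 PB = 3.332 × 10^15 bytes = 3,332,000,000,000,000 bytes
1 TB = 1,000,000,000,000 bytes
3,332,000,000,000,000 / 1,000,000,000,000 = 3,332 TB

3,332 TB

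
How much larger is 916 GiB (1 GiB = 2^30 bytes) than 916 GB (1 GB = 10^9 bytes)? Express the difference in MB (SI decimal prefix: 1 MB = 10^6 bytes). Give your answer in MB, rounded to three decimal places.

916 GiB = 916 × 1,073,741,824 = 983,547,510,784 bytes
916 GB = 916 × 1,000,000,000 = 916,000,000,000 bytes
difference = 67,547,510,784 bytes
67,547,510,784 / 1,000,000 = 67,547.511 MB

67,547.511 MB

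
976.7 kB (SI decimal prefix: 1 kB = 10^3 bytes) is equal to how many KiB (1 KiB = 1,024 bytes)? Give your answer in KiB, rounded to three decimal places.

976.7 kB = 976.7 × 10^3 bytes = 976,700 bytes
1 KiB = 1,024 bytes
976,700 / 1,024 = 953.809 KiB

953.809 KiB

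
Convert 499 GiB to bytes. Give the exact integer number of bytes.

499 × 1,073,741,824 = 535,797,170,176 bytes  (1 GiB = 2^30 bytes)

535,797,170,176 bytes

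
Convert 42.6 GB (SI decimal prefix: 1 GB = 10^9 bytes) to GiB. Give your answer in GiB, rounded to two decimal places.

42.6 GB = 42.6 × 10^9 bytes = 42,600,000,000 bytes
1 GiB = 1,073,741,824 bytes
42,600,000,000 / 1,073,741,824 = 39.67 GiB

39.67 GiB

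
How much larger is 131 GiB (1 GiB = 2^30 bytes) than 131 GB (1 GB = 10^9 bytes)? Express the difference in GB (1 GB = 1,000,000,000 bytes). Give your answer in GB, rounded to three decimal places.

131 GiB = 131 × 1,073,741,824 = 140,660,178,944 bytes
131 GB = 131 × 1,000,000,000 = 131,000,000,000 bytes
difference = 9,660,178,944 bytes
9,660,178,944 / 1,000,000,000 = 9.660 GB

9.660 GB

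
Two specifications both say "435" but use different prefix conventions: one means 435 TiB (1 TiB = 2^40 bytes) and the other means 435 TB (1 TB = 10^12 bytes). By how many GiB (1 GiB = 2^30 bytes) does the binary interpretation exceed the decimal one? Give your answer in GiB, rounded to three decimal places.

435 TiB = 435 × 1,099,511,627,776 = 478,287,558,082,560 bytes
435 TB = 435 × 1,000,000,000,000 = 435,000,000,000,000 bytes
difference = 43,287,558,082,560 bytes
43,287,558,082,560 / 1,073,741,824 = 40,314.680 GiB

40,314.680 GiB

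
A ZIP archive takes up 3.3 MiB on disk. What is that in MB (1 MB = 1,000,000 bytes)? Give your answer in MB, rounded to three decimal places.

3.460 MB

3.3 MiB = 3.3 × 2^20 bytes = 3,460,300.8 bytes
1 MB = 1,000,000 bytes
3,460,300.8 / 1,000,000 = 3.460 MB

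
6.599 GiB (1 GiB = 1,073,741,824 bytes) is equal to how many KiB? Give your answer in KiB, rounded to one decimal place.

6,919,553.0 KiB

6.599 GiB = 6.599 × 2^30 bytes = 7,085,622,296.576 bytes
1 KiB = 2^10 bytes = 1,024 bytes
7,085,622,296.576 / 1,024 = 6,919,553.0 KiB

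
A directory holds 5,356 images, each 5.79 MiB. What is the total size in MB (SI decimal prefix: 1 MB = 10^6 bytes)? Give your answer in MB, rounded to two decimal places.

32,517.64 MB

Total = 5,356 × 5.79 MiB = 31011.24 MiB
= 31011.24 × 1,048,576 bytes = 32,517,641,994.24 bytes
1 MB = 1,000,000 bytes
32,517,641,994.24 / 1,000,000 = 32,517.64 MB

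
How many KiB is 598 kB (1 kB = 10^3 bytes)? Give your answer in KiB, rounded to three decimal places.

583.984 KiB

598 kB × 1,000 bytes/kB = 598,000 bytes
1 KiB = 1,024 bytes
598,000 / 1,024 = 583.984 KiB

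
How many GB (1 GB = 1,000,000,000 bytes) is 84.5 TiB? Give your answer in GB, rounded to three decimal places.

84.5 TiB = 84.5 × 2^40 bytes = 92,908,732,547,072 bytes
1 GB = 1,000,000,000 bytes
92,908,732,547,072 / 1,000,000,000 = 92,908.733 GB

92,908.733 GB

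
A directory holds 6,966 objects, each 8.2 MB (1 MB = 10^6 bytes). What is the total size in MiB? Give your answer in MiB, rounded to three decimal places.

54,475.021 MiB

Total = 6,966 × 8.2 MB = 57121.2 MB
= 57121.2 × 1,000,000 bytes = 57,121,200,000 bytes
1 MiB = 1,048,576 bytes
57,121,200,000 / 1,048,576 = 54,475.021 MiB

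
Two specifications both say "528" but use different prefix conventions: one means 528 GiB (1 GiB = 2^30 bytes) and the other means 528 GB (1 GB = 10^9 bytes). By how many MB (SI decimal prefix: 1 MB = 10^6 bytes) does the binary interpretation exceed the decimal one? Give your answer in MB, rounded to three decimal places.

38,935.683 MB

528 GiB = 528 × 1,073,741,824 = 566,935,683,072 bytes
528 GB = 528 × 1,000,000,000 = 528,000,000,000 bytes
difference = 38,935,683,072 bytes
38,935,683,072 / 1,000,000 = 38,935.683 MB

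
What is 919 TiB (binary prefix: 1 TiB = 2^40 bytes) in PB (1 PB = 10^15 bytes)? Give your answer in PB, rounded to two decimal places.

1.01 PB

919 TiB = 919 × 2^40 bytes = 1,010,451,185,926,144 bytes
1 PB = 10^15 bytes = 1,000,000,000,000,000 bytes
1,010,451,185,926,144 / 1,000,000,000,000,000 = 1.01 PB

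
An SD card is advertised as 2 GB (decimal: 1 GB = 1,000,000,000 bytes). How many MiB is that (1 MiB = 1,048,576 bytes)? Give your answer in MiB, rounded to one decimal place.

2 GB = 2 × 10^9 bytes = 2,000,000,000 bytes
1 MiB = 1,048,576 bytes
2,000,000,000 / 1,048,576 = 1,907.3 MiB

1,907.3 MiB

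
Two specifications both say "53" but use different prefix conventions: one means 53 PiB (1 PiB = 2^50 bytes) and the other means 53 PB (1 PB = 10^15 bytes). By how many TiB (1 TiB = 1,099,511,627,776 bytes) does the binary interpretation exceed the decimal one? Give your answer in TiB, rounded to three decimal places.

6,068.781 TiB

53 PiB = 53 × 1,125,899,906,842,624 = 59,672,695,062,659,072 bytes
53 PB = 53 × 1,000,000,000,000,000 = 53,000,000,000,000,000 bytes
difference = 6,672,695,062,659,072 bytes
6,672,695,062,659,072 / 1,099,511,627,776 = 6,068.781 TiB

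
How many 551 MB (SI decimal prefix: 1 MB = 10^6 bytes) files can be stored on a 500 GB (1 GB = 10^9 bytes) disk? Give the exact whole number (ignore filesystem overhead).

Capacity: 500 GB = 500,000,000,000 bytes
Per item: 551 MB = 551,000,000 bytes
⌊500,000,000,000 / 551,000,000⌋ = 907

907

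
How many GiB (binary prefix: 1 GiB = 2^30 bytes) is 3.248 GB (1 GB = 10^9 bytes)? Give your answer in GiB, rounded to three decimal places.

3.025 GiB

3.248 GB = 3.248 × 10^9 bytes = 3,248,000,000 bytes
1 GiB = 1,073,741,824 bytes
3,248,000,000 / 1,073,741,824 = 3.025 GiB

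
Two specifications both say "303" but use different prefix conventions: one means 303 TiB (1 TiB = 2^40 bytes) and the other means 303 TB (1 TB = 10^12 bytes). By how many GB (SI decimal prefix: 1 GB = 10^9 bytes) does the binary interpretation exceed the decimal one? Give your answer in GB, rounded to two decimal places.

30,152.02 GB

303 TiB = 303 × 1,099,511,627,776 = 333,152,023,216,128 bytes
303 TB = 303 × 1,000,000,000,000 = 303,000,000,000,000 bytes
difference = 30,152,023,216,128 bytes
30,152,023,216,128 / 1,000,000,000 = 30,152.02 GB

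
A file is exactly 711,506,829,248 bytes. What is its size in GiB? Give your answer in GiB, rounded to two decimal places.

711,506,829,248 bytes given.
1 GiB = 1,073,741,824 bytes
711,506,829,248 / 1,073,741,824 = 662.64 GiB

662.64 GiB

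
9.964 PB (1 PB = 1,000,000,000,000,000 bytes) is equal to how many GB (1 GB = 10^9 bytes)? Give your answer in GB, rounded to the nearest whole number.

9.964 PB = 9.964 × 10^15 bytes = 9,964,000,000,000,000 bytes
1 GB = 10^9 bytes = 1,000,000,000 bytes
9,964,000,000,000,000 / 1,000,000,000 = 9,964,000 GB

9,964,000 GB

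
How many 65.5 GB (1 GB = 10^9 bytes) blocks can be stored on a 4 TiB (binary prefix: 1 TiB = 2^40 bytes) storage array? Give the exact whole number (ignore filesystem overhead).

Capacity: 4 TiB = 4,398,046,511,104 bytes
Per item: 65.5 GB = 65,500,000,000 bytes
⌊4,398,046,511,104 / 65,500,000,000⌋ = 67

67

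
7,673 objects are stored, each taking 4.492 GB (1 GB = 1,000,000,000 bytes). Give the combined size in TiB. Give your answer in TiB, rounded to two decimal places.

Total = 7,673 × 4.492 GB = 34467.116 GB
= 34467.116 × 1,000,000,000 bytes = 34,467,116,000,000 bytes
1 TiB = 1,099,511,627,776 bytes
34,467,116,000,000 / 1,099,511,627,776 = 31.35 TiB

31.35 TiB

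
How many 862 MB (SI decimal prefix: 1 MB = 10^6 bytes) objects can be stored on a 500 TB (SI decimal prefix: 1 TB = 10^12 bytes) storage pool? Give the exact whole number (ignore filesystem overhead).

580,046

Capacity: 500 TB = 500,000,000,000,000 bytes
Per item: 862 MB = 862,000,000 bytes
⌊500,000,000,000,000 / 862,000,000⌋ = 580,046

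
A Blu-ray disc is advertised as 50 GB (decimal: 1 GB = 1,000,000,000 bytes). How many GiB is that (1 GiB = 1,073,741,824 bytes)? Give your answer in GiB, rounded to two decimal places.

50 GB = 50 × 10^9 bytes = 50,000,000,000 bytes
1 GiB = 1,073,741,824 bytes
50,000,000,000 / 1,073,741,824 = 46.57 GiB

46.57 GiB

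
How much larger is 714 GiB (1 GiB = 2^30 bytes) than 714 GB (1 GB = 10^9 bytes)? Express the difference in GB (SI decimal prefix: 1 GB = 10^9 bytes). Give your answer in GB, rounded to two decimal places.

52.65 GB

714 GiB = 714 × 1,073,741,824 = 766,651,662,336 bytes
714 GB = 714 × 1,000,000,000 = 714,000,000,000 bytes
difference = 52,651,662,336 bytes
52,651,662,336 / 1,000,000,000 = 52.65 GB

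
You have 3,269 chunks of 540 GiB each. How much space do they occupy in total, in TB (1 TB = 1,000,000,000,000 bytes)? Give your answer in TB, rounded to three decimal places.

Total = 3,269 × 540 GiB = 1,765,260 GiB
= 1,765,260 × 1,073,741,824 bytes = 1,895,433,492,234,240 bytes
1 TB = 1,000,000,000,000 bytes
1,895,433,492,234,240 / 1,000,000,000,000 = 1,895.433 TB

1,895.433 TB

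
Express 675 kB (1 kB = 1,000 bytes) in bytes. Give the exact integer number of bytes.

675 × 1,000 = 675,000 bytes  (1 kB = 10^3 bytes)

675,000 bytes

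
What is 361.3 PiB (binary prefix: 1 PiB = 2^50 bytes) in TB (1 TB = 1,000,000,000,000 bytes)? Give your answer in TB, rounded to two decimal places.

406,787.64 TB

361.3 PiB = 361.3 × 2^50 bytes = 406,787,636,342,240,051.2 bytes
1 TB = 10^12 bytes = 1,000,000,000,000 bytes
406,787,636,342,240,051.2 / 1,000,000,000,000 = 406,787.64 TB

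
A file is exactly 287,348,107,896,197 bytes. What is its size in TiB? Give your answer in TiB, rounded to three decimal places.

287,348,107,896,197 bytes given.
1 TiB = 1,099,511,627,776 bytes
287,348,107,896,197 / 1,099,511,627,776 = 261.342 TiB

261.342 TiB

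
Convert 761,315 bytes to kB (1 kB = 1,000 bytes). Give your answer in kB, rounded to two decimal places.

761,315 bytes given.
1 kB = 10^3 bytes = 1,000 bytes
761,315 / 1,000 = 761.32 kB

761.32 kB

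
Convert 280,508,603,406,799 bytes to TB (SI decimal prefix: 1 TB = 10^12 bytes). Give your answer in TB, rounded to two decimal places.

280,508,603,406,799 bytes given.
1 TB = 10^12 bytes = 1,000,000,000,000 bytes
280,508,603,406,799 / 1,000,000,000,000 = 280.51 TB

280.51 TB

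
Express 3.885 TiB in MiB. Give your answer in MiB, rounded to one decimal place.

4,073,717.8 MiB

3.885 TiB × 1,099,511,627,776 bytes/TiB = 4,271,602,673,909.76 bytes
1 MiB = 2^20 bytes = 1,048,576 bytes
4,271,602,673,909.76 / 1,048,576 = 4,073,717.8 MiB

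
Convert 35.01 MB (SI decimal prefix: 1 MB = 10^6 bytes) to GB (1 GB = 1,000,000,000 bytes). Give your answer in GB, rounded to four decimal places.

35.01 MB × 1,000,000 bytes/MB = 35,010,000 bytes
1 GB = 1,000,000,000 bytes
35,010,000 / 1,000,000,000 = 0.0350 GB

0.0350 GB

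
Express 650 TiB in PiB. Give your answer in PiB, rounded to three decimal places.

650 TiB = 650 × 2^40 bytes = 714,682,558,054,400 bytes
1 PiB = 1,125,899,906,842,624 bytes
714,682,558,054,400 / 1,125,899,906,842,624 = 0.635 PiB

0.635 PiB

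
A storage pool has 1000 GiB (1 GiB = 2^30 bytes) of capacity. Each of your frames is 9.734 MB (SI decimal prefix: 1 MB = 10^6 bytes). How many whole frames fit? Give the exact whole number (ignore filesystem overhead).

110,308

Capacity: 1000 GiB = 1,073,741,824,000 bytes
Per item: 9.734 MB = 9,734,000 bytes
⌊1,073,741,824,000 / 9,734,000⌋ = 110,308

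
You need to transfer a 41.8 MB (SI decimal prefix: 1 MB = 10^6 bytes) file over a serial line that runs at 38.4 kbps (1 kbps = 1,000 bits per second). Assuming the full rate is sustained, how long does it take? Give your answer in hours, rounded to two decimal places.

41.8 MB = 41,800,000 bytes = 334,400,000 bits
38.4 kbps = 38,400 bits/s
time = 334,400,000 / 38,400 = 8,708.3333 s
8,708.3333 s / 3600 = 2.42 hours

2.42 hours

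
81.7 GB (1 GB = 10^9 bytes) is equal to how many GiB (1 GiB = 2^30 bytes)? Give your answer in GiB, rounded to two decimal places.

76.09 GiB

81.7 GB = 81.7 × 10^9 bytes = 81,700,000,000 bytes
1 GiB = 2^30 bytes = 1,073,741,824 bytes
81,700,000,000 / 1,073,741,824 = 76.09 GiB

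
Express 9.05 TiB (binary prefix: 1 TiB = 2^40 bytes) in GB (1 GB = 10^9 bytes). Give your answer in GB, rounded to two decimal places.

9,950.58 GB

9.05 TiB = 9.05 × 2^40 bytes = 9,950,580,231,372.8 bytes
1 GB = 1,000,000,000 bytes
9,950,580,231,372.8 / 1,000,000,000 = 9,950.58 GB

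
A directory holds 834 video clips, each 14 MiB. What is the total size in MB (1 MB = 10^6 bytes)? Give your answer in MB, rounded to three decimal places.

Total = 834 × 14 MiB = 11,676 MiB
= 11,676 × 1,048,576 bytes = 12,243,173,376 bytes
1 MB = 1,000,000 bytes
12,243,173,376 / 1,000,000 = 12,243.173 MB

12,243.173 MB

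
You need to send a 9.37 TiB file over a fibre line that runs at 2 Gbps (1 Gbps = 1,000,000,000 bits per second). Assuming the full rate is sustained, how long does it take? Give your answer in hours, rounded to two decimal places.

11.45 hours

9.37 TiB = 10,302,423,952,261.12 bytes = 82,419,391,618,088.96 bits
2 Gbps = 2,000,000,000 bits/s
time = 82,419,391,618,088.96 / 2,000,000,000 = 41,209.6958 s
41,209.6958 s / 3600 = 11.45 hours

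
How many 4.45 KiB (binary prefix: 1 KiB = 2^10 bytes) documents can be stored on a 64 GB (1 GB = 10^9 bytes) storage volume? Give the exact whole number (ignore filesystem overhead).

Capacity: 64 GB = 64,000,000,000 bytes
Per item: 4.45 KiB = 4,556.8 bytes
⌊64,000,000,000 / 4,556.8⌋ = 14,044,943

14,044,943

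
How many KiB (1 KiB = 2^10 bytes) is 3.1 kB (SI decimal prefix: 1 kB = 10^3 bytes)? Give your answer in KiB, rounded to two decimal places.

3.03 KiB

3.1 kB = 3.1 × 10^3 bytes = 3,100 bytes
1 KiB = 1,024 bytes
3,100 / 1,024 = 3.03 KiB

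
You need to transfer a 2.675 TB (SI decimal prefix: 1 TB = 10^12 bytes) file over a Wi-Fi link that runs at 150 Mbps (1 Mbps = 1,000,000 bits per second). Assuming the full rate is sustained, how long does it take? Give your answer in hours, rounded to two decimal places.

2.675 TB = 2,675,000,000,000 bytes = 21,400,000,000,000 bits
150 Mbps = 150,000,000 bits/s
time = 21,400,000,000,000 / 150,000,000 = 142,666.6667 s
142,666.6667 s / 3600 = 39.63 hours

39.63 hours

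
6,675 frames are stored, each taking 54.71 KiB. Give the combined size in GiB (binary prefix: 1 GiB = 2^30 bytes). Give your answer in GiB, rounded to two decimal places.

Total = 6,675 × 54.71 KiB = 365189.25 KiB
= 365189.25 × 1,024 bytes = 373,953,792 bytes
1 GiB = 1,073,741,824 bytes
373,953,792 / 1,073,741,824 = 0.35 GiB

0.35 GiB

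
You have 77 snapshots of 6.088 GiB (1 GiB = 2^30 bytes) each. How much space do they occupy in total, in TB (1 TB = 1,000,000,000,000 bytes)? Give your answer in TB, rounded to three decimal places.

0.503 TB

Total = 77 × 6.088 GiB = 468.776 GiB
= 468.776 × 1,073,741,824 bytes = 503,344,397,287.424 bytes
1 TB = 1,000,000,000,000 bytes
503,344,397,287.424 / 1,000,000,000,000 = 0.503 TB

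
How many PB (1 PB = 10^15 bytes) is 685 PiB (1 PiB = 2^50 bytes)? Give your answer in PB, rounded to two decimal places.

771.24 PB

685 PiB = 685 × 2^50 bytes = 771,241,436,187,197,440 bytes
1 PB = 10^15 bytes = 1,000,000,000,000,000 bytes
771,241,436,187,197,440 / 1,000,000,000,000,000 = 771.24 PB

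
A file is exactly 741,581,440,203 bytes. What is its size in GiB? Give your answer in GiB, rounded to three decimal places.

741,581,440,203 bytes given.
1 GiB = 1,073,741,824 bytes
741,581,440,203 / 1,073,741,824 = 690.652 GiB

690.652 GiB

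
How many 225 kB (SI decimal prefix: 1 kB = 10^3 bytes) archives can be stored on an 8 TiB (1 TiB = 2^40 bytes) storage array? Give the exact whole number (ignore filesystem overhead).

Capacity: 8 TiB = 8,796,093,022,208 bytes
Per item: 225 kB = 225,000 bytes
⌊8,796,093,022,208 / 225,000⌋ = 39,093,746

39,093,746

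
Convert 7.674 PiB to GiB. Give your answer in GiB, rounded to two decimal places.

7.674 PiB = 7.674 × 2^50 bytes = 8,640,155,885,110,296.576 bytes
1 GiB = 1,073,741,824 bytes
8,640,155,885,110,296.576 / 1,073,741,824 = 8,046,772.22 GiB

8,046,772.22 GiB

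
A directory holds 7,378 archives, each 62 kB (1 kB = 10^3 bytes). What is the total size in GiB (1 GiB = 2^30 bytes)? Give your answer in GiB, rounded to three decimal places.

0.426 GiB

Total = 7,378 × 62 kB = 457,436 kB
= 457,436 × 1,000 bytes = 457,436,000 bytes
1 GiB = 1,073,741,824 bytes
457,436,000 / 1,073,741,824 = 0.426 GiB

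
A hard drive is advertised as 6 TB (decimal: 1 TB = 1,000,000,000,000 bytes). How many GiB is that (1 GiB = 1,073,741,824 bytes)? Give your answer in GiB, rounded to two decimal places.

6 TB = 6 × 10^12 bytes = 6,000,000,000,000 bytes
1 GiB = 1,073,741,824 bytes
6,000,000,000,000 / 1,073,741,824 = 5,587.94 GiB

5,587.94 GiB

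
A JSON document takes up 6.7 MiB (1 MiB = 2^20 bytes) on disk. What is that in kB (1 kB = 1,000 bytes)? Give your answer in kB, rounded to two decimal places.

6.7 MiB × 1,048,576 bytes/MiB = 7,025,459.2 bytes
1 kB = 10^3 bytes = 1,000 bytes
7,025,459.2 / 1,000 = 7,025.46 kB

7,025.46 kB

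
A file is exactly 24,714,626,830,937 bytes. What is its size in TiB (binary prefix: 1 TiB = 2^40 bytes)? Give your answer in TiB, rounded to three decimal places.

22.478 TiB

24,714,626,830,937 bytes given.
1 TiB = 1,099,511,627,776 bytes
24,714,626,830,937 / 1,099,511,627,776 = 22.478 TiB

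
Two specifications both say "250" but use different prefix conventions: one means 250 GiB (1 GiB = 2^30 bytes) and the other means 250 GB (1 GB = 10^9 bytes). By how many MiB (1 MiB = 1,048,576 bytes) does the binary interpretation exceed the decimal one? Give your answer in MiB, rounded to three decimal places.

17,581.421 MiB

250 GiB = 250 × 1,073,741,824 = 268,435,456,000 bytes
250 GB = 250 × 1,000,000,000 = 250,000,000,000 bytes
difference = 18,435,456,000 bytes
18,435,456,000 / 1,048,576 = 17,581.421 MiB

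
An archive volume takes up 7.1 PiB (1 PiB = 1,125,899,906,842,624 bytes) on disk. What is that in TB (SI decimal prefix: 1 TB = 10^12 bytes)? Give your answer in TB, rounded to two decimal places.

7,993.89 TB

7.1 PiB × 1,125,899,906,842,624 bytes/PiB = 7,993,889,338,582,630.4 bytes
1 TB = 1,000,000,000,000 bytes
7,993,889,338,582,630.4 / 1,000,000,000,000 = 7,993.89 TB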